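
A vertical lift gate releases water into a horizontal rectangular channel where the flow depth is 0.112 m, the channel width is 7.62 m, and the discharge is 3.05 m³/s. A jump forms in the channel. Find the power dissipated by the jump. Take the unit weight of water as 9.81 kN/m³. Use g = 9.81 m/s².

P = 7.23 kW

q = Q/b = 3.05/7.62 = 0.400 m²/s; V₁ = q/y₁ = 3.57 m/s. Fr₁ = V₁/√(g·y₁) = 3.41.
Bélanger equation: y₂/y₁ = ½[√(1 + 8Fr₁²) − 1] = ½[√93.99 − 1] = 4.35.
y₂ = 4.35 × 0.112 = 0.487 m.
V₂ = q/y₂ = 0.400/0.487 = 0.822 m/s. E₁ = y₁ + V₁²/2g = 0.763 m; E₂ = y₂ + V₂²/2g = 0.521 m. ΔE = E₁ − E₂ = 0.242 m.
P = γ·Q·ΔE = 9.81 × 3.05 × 0.242 = 7.23 kW.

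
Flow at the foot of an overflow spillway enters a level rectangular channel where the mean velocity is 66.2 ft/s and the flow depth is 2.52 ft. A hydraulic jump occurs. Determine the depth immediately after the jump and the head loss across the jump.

Fr₁ = V₁/√(g·y₁) = 66.2/√(32.2×2.52) = 7.35.
Conjugate-depth relation: y₂/y₁ = ½[√(1 + 8Fr₁²) − 1] = ½[√433.1 − 1] = 9.91.
y₂ = 9.91 × 2.52 = 25.0 ft.
q = V₁·y₁ = 66.2 × 2.52 = 167 ft²/s. V₂ = q/y₂ = 167/25.0 = 6.68 ft/s. E₁ = y₁ + V₁²/2g = 70.6 ft; E₂ = y₂ + V₂²/2g = 25.7 ft. ΔE = E₁ − E₂ = 44.9 ft.

y₂ = 25.0 ft; ΔE = 44.9 ft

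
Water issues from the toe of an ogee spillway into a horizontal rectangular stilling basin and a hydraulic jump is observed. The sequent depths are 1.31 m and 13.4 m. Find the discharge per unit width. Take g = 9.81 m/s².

For a rectangular channel the momentum equation gives q² = ½·g·y₁·y₂·(y₁ + y₂) = ½×9.81×1.31×13.4×14.7 = 1267.
q = √1267 = 35.6 m²/s.

q = 35.6 m²/s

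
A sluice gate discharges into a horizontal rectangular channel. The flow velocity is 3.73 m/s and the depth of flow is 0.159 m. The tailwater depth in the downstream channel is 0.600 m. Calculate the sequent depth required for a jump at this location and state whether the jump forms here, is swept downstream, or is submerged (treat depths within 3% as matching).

Fr₁ = V₁/√(g·y₁) = 3.73/√(9.81×0.159) = 2.99.
Conjugate-depth relation: y₂/y₁ = ½[√(1 + 8Fr₁²) − 1] = ½[√72.36 − 1] = 3.75.
y₂ = 3.75 × 0.159 = 0.597 m.
Tailwater y_tw = 0.600 m: y_tw ≈ y₂, so the jump forms here.

y₂ = 0.597 m; the jump forms here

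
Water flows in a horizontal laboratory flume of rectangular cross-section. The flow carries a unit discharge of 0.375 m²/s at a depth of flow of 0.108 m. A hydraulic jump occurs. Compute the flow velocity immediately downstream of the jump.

V₂ = 0.808 m/s

V₁ = q/y₁ = 0.375/0.108 = 3.47 m/s. Fr₁ = V₁/√(g·y₁) = 3.47/√(9.81×0.108) = 3.37.
Sequent-depth ratio: y₂/y₁ = ½[√(1 + 8Fr₁²) − 1] = ½[√92.04 − 1] = 4.30.
y₂ = 4.30 × 0.108 = 0.464 m.
V₂ = q/y₂ = 0.375/0.464 = 0.808 m/s.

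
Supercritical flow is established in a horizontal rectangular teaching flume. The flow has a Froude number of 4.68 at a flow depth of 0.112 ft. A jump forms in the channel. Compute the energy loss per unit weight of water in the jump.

ΔE = 0.619 ft

Fr₁ = 4.68 (given).
By Bélanger, y₂/y₁ = ½[√(1 + 8Fr₁²) − 1] = ½[√176.2 − 1] = 6.14.
y₂ = 6.14 × 0.112 = 0.687 ft.
V₁ = Fr₁·√(g·y₁) = 4.68×√(32.2×0.112) = 8.89 ft/s; q = V₁·y₁ = 0.995 ft²/s. V₂ = q/y₂ = 0.995/0.687 = 1.45 ft/s. E₁ = y₁ + V₁²/2g = 1.34 ft; E₂ = y₂ + V₂²/2g = 0.720 ft. ΔE = E₁ − E₂ = 0.619 ft.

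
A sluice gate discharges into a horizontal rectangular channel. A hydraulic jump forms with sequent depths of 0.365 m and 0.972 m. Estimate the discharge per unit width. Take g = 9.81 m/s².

For a rectangular channel the momentum equation gives q² = ½·g·y₁·y₂·(y₁ + y₂) = ½×9.81×0.365×0.972×1.34 = 2.33.
q = √2.33 = 1.53 m²/s.

q = 1.53 m²/s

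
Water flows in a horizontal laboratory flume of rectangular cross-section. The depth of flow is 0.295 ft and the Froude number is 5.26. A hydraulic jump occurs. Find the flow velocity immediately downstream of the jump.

Fr₁ = 5.26 (given).
Bélanger equation: y₂/y₁ = ½[√(1 + 8Fr₁²) − 1] = ½[√222.3 − 1] = 6.96.
y₂ = 6.96 × 0.295 = 2.05 ft.
V₁ = Fr₁·√(g·y₁) = 5.26×√(32.2×0.295) = 16.2 ft/s; q = V₁·y₁ = 4.78 ft²/s.
V₂ = q/y₂ = 4.78/2.05 = 2.33 ft/s.

V₂ = 2.33 ft/s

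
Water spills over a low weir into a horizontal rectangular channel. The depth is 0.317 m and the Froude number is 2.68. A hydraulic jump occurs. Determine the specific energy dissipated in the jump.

ΔE = 0.299 m

Fr₁ = 2.68 (given).
Conjugate-depth relation: y₂/y₁ = ½[√(1 + 8Fr₁²) − 1] = ½[√58.46 − 1] = 3.32.
y₂ = 3.32 × 0.317 = 1.05 m.
Head loss: ΔE = (y₂ − y₁)³/(4y₁y₂) = (1.05 − 0.317)³/(4×0.317×1.05) = 0.399/1.34 = 0.299 m.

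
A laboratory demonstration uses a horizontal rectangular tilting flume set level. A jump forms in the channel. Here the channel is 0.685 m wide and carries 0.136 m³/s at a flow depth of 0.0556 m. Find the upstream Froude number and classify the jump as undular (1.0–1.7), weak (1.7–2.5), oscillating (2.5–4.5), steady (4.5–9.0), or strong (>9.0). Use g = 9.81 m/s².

Fr₁ = 4.84; steady jump

q = Q/b = 0.136/0.685 = 0.199 m²/s; V₁ = q/y₁ = 3.57 m/s. Fr₁ = V₁/√(g·y₁) = 4.84.
Fr₁ = 4.84 lies in the steady range.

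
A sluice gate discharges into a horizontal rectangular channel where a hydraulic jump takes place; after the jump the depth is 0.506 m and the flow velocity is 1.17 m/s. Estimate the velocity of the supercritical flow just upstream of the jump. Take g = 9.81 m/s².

Fr₂ = V₂/√(g·y₂) = 1.17/√(9.81×0.506) = 0.525.
Applying the sequent-depth relation in reverse, y₁/y₂ = ½[√(1 + 8Fr₂²) − 1] = ½[√3.206 − 1] = 0.395.
y₁ = 0.395 × 0.506 = 0.200 m.
V₁ = q/y₁ = 0.592/0.200 = 2.96 m/s.

V₁ = 2.96 m/s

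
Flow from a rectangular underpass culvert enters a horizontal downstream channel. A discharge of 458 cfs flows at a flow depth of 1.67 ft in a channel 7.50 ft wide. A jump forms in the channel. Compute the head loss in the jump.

q = Q/b = 458/7.50 = 61.1 ft²/s; V₁ = q/y₁ = 36.6 ft/s. Fr₁ = V₁/√(g·y₁) = 4.99.
Conjugate-depth relation: y₂/y₁ = ½[√(1 + 8Fr₁²) − 1] = ½[√199.9 − 1] = 6.57.
y₂ = 6.57 × 1.67 = 11.0 ft.
Head loss: ΔE = (y₂ − y₁)³/(4y₁y₂) = (11.0 − 1.67)³/(4×1.67×11.0) = 805/73.3 = 11.0 ft.

ΔE = 11.0 ft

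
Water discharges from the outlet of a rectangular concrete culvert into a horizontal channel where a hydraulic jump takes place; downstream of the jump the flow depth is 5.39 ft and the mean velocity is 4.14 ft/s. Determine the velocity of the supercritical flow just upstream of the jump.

Fr₂ = V₂/√(g·y₂) = 4.14/√(32.2×5.39) = 0.314.
Applying the sequent-depth relation in reverse, y₁/y₂ = ½[√(1 + 8Fr₂²) − 1] = ½[√1.790 − 1] = 0.169.
y₁ = 0.169 × 5.39 = 0.911 ft.
V₁ = q/y₁ = 22.3/0.911 = 24.5 ft/s.

V₁ = 24.5 ft/s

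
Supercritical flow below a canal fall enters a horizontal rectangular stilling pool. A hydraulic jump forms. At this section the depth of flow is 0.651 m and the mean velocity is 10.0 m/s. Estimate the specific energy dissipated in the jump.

ΔE = 2.22 m

Fr₁ = V₁/√(g·y₁) = 10.0/√(9.81×0.651) = 3.96.
Conjugate-depth relation: y₂/y₁ = ½[√(1 + 8Fr₁²) − 1] = ½[√126.3 − 1] = 5.12.
y₂ = 5.12 × 0.651 = 3.33 m.
q = V₁·y₁ = 10.0 × 0.651 = 6.51 m²/s. V₂ = q/y₂ = 6.51/3.33 = 1.95 m/s. E₁ = y₁ + V₁²/2g = 5.75 m; E₂ = y₂ + V₂²/2g = 3.53 m. ΔE = E₁ − E₂ = 2.22 m.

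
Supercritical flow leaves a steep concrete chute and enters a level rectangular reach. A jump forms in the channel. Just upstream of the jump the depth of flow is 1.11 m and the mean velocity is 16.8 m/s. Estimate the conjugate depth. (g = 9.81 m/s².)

y₂ = 7.46 m

Fr₁ = V₁/√(g·y₁) = 16.8/√(9.81×1.11) = 5.09.
Sequent-depth ratio: y₂/y₁ = ½[√(1 + 8Fr₁²) − 1] = ½[√208.4 − 1] = 6.72.
y₂ = 6.72 × 1.11 = 7.46 m.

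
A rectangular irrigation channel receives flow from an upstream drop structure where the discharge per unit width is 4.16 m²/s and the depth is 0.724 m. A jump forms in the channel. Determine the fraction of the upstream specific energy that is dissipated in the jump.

ΔE/E₁ = 0.117 (11.7%)

V₁ = q/y₁ = 4.16/0.724 = 5.75 m/s. Fr₁ = V₁/√(g·y₁) = 5.75/√(9.81×0.724) = 2.16.
Conjugate-depth relation: y₂/y₁ = ½[√(1 + 8Fr₁²) − 1] = ½[√38.19 − 1] = 2.59.
y₂ = 2.59 × 0.724 = 1.88 m.
E₁ = y₁ + V₁²/2g = 2.41 m. ΔE = (y₂ − y₁)³/(4y₁y₂) = 0.281 m. ΔE/E₁ = 0.281/2.41 = 0.117.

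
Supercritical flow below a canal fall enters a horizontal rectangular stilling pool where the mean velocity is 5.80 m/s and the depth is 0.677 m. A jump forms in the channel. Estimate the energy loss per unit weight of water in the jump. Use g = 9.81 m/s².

ΔE = 0.317 m

Fr₁ = V₁/√(g·y₁) = 5.80/√(9.81×0.677) = 2.25.
Bélanger equation: y₂/y₁ = ½[√(1 + 8Fr₁²) − 1] = ½[√41.52 − 1] = 2.72.
y₂ = 2.72 × 0.677 = 1.84 m.
q = V₁·y₁ = 5.80 × 0.677 = 3.93 m²/s. V₂ = q/y₂ = 3.93/1.84 = 2.13 m/s. E₁ = y₁ + V₁²/2g = 2.39 m; E₂ = y₂ + V₂²/2g = 2.07 m. ΔE = E₁ − E₂ = 0.317 m.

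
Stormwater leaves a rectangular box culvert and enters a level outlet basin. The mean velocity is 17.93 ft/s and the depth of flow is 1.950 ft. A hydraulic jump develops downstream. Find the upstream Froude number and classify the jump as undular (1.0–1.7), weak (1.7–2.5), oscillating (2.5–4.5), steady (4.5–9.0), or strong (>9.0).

Fr₁ = V₁/√(g·y₁) = 17.93/√(32.2×1.950) = 2.263.
Fr₁ = 2.263 lies in the weak range.

Fr₁ = 2.263; weak jump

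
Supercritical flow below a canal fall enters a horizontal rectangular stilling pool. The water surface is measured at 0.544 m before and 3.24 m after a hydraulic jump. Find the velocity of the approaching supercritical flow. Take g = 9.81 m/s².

For a rectangular channel the momentum equation gives q² = ½·g·y₁·y₂·(y₁ + y₂) = ½×9.81×0.544×3.24×3.78 = 32.7.
q = √32.7 = 5.72 m²/s.
V₁ = q/y₁ = 5.72/0.544 = 10.5 m/s.

V₁ = 10.5 m/s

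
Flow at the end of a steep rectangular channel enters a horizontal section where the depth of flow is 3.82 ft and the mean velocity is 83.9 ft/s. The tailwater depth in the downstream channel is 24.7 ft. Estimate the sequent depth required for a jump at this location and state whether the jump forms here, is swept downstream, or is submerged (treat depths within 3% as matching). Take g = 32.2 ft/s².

Fr₁ = V₁/√(g·y₁) = 83.9/√(32.2×3.82) = 7.56.
By Bélanger, y₂/y₁ = ½[√(1 + 8Fr₁²) − 1] = ½[√458.8 − 1] = 10.2.
y₂ = 10.2 × 3.82 = 39.0 ft.
Tailwater y_tw = 24.7 ft: y_tw < y₂, so the jump is swept downstream.

y₂ = 39.0 ft; the jump is swept downstream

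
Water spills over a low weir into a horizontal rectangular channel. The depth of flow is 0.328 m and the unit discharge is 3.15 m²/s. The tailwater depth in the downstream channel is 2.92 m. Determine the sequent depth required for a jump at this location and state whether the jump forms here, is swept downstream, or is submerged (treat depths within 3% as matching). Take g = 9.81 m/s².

V₁ = q/y₁ = 3.15/0.328 = 9.60 m/s. Fr₁ = V₁/√(g·y₁) = 9.60/√(9.81×0.328) = 5.35.
Sequent-depth ratio: y₂/y₁ = ½[√(1 + 8Fr₁²) − 1] = ½[√230.3 − 1] = 7.09.
y₂ = 7.09 × 0.328 = 2.32 m.
Tailwater y_tw = 2.92 m: y_tw > y₂, so the jump is submerged.

y₂ = 2.32 m; the jump is submerged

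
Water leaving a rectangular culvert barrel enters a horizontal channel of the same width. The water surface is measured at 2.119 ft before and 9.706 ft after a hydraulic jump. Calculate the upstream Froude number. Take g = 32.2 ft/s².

Fr₁ = 3.575

For a rectangular channel the momentum equation gives q² = ½·g·y₁·y₂·(y₁ + y₂) = ½×32.2×2.119×9.706×11.82 = 3916.
q = √3916 = 62.57 ft²/s.
V₁ = q/y₁ = 29.53 ft/s; Fr₁ = V₁/√(g·y₁) = 3.575.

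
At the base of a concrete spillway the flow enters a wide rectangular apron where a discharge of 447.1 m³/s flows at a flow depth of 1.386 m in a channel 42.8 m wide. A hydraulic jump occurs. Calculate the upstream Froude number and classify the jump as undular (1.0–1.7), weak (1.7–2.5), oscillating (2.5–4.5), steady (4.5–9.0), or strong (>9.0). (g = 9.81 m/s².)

Fr₁ = 2.044; weak jump

q = Q/b = 447.1/42.8 = 10.45 m²/s; V₁ = q/y₁ = 7.537 m/s. Fr₁ = V₁/√(g·y₁) = 2.044.
Fr₁ = 2.044 lies in the weak range.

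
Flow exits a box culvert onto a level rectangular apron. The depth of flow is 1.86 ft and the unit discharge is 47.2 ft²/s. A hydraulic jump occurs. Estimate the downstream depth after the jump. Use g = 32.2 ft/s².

V₁ = q/y₁ = 47.2/1.86 = 25.4 ft/s. Fr₁ = V₁/√(g·y₁) = 25.4/√(32.2×1.86) = 3.28.
Sequent-depth ratio: y₂/y₁ = ½[√(1 + 8Fr₁²) − 1] = ½[√87.02 − 1] = 4.16.
y₂ = 4.16 × 1.86 = 7.75 ft.

y₂ = 7.75 ft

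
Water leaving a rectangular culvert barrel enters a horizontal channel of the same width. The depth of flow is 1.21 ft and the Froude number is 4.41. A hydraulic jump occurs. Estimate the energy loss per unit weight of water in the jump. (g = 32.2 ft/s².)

ΔE = 5.66 ft

Fr₁ = 4.41 (given).
Conjugate-depth relation: y₂/y₁ = ½[√(1 + 8Fr₁²) − 1] = ½[√156.6 − 1] = 5.76.
y₂ = 5.76 × 1.21 = 6.97 ft.
Head loss: ΔE = (y₂ − y₁)³/(4y₁y₂) = (6.97 − 1.21)³/(4×1.21×6.97) = 191/33.7 = 5.66 ft.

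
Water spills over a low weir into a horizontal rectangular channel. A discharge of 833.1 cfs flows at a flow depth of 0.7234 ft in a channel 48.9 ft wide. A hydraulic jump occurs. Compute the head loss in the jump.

ΔE = 4.483 ft

q = Q/b = 833.1/48.9 = 17.04 ft²/s; V₁ = q/y₁ = 23.55 ft/s. Fr₁ = V₁/√(g·y₁) = 4.880.
By Bélanger, y₂/y₁ = ½[√(1 + 8Fr₁²) − 1] = ½[√191.49 − 1] = 6.419.
y₂ = 6.419 × 0.7234 = 4.644 ft.
Head loss: ΔE = (y₂ − y₁)³/(4y₁y₂) = (4.644 − 0.7234)³/(4×0.7234×4.644) = 60.24/13.44 = 4.483 ft.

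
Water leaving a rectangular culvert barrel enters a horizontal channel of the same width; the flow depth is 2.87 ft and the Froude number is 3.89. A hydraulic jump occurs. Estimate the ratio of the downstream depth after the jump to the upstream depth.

Fr₁ = 3.89 (given).
Conjugate-depth relation: y₂/y₁ = ½[√(1 + 8Fr₁²) − 1] = ½[√122.1 − 1] = 5.02.

y₂/y₁ = 5.02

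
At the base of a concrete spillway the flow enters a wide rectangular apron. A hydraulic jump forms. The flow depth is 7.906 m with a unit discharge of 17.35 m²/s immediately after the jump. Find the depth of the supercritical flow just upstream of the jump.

V₂ = q/y₂ = 17.35/7.906 = 2.195 m/s; Fr₂ = V₂/√(g·y₂) = 0.2492.
Applying the sequent-depth relation in reverse, y₁/y₂ = ½[√(1 + 8Fr₂²) − 1] = ½[√1.4968 − 1] = 0.1117.
y₁ = 0.1117 × 7.906 = 0.8832 m.

y₁ = 0.8832 m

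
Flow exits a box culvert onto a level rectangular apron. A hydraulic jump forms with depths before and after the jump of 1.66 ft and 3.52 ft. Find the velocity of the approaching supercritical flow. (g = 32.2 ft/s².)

V₁ = 13.3 ft/s

For a rectangular channel the momentum equation gives q² = ½·g·y₁·y₂·(y₁ + y₂) = ½×32.2×1.66×3.52×5.18 = 487.
q = √487 = 22.1 ft²/s.
V₁ = q/y₁ = 22.1/1.66 = 13.3 ft/s.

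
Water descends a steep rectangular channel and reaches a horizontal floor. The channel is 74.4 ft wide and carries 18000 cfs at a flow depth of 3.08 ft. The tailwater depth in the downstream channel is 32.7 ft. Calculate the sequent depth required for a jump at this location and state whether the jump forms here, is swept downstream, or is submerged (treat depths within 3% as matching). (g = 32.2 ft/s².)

q = Q/b = 18000/74.4 = 242 ft²/s; V₁ = q/y₁ = 78.6 ft/s. Fr₁ = V₁/√(g·y₁) = 7.89.
Bélanger equation: y₂/y₁ = ½[√(1 + 8Fr₁²) − 1] = ½[√498.7 − 1] = 10.7.
y₂ = 10.7 × 3.08 = 32.9 ft.
Tailwater y_tw = 32.7 ft: y_tw ≈ y₂, so the jump forms here.

y₂ = 32.9 ft; the jump forms here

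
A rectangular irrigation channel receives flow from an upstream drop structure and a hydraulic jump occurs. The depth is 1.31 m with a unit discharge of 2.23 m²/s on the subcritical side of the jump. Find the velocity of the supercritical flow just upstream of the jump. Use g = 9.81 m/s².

V₁ = 5.05 m/s

V₂ = q/y₂ = 2.23/1.31 = 1.70 m/s; Fr₂ = V₂/√(g·y₂) = 0.475.
The Bélanger relation is symmetric: y₁/y₂ = ½[√(1 + 8Fr₂²) − 1] = ½[√2.804 − 1] = 0.337.
y₁ = 0.337 × 1.31 = 0.442 m.
V₁ = q/y₁ = 2.23/0.442 = 5.05 m/s.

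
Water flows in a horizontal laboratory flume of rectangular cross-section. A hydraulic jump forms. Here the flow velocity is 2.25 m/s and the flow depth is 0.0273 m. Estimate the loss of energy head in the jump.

Fr₁ = V₁/√(g·y₁) = 2.25/√(9.81×0.0273) = 4.35.
Bélanger equation: y₂/y₁ = ½[√(1 + 8Fr₁²) − 1] = ½[√152.2 − 1] = 5.67.
y₂ = 5.67 × 0.0273 = 0.155 m.
Head loss: ΔE = (y₂ − y₁)³/(4y₁y₂) = (0.155 − 0.0273)³/(4×0.0273×0.155) = 0.00207/0.0169 = 0.123 m.

ΔE = 0.123 m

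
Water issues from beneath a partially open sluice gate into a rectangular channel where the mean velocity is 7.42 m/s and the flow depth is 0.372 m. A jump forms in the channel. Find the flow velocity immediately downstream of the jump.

V₂ = 1.48 m/s

Fr₁ = V₁/√(g·y₁) = 7.42/√(9.81×0.372) = 3.88.
By Bélanger, y₂/y₁ = ½[√(1 + 8Fr₁²) − 1] = ½[√121.7 − 1] = 5.02.
y₂ = 5.02 × 0.372 = 1.87 m.
q = V₁·y₁ = 7.42 × 0.372 = 2.76 m²/s.
V₂ = q/y₂ = 2.76/1.87 = 1.48 m/s.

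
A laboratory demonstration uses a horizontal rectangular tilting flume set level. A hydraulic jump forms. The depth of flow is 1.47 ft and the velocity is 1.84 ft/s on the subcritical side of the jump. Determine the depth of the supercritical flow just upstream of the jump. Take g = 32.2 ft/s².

y₁ = 0.187 ft

Fr₂ = V₂/√(g·y₂) = 1.84/√(32.2×1.47) = 0.267.
From the momentum equation (using Fr₂), y₁/y₂ = ½[√(1 + 8Fr₂²) − 1] = ½[√1.572 − 1] = 0.127.
y₁ = 0.127 × 1.47 = 0.187 ft.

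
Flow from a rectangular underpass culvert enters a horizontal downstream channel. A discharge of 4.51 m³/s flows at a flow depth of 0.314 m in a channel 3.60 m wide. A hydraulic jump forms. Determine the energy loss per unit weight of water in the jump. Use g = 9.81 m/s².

q = Q/b = 4.51/3.60 = 1.25 m²/s; V₁ = q/y₁ = 3.99 m/s. Fr₁ = V₁/√(g·y₁) = 2.27.
Bélanger equation: y₂/y₁ = ½[√(1 + 8Fr₁²) − 1] = ½[√42.34 − 1] = 2.75.
y₂ = 2.75 × 0.314 = 0.865 m.
Head loss: ΔE = (y₂ − y₁)³/(4y₁y₂) = (0.865 − 0.314)³/(4×0.314×0.865) = 0.167/1.09 = 0.154 m.

ΔE = 0.154 m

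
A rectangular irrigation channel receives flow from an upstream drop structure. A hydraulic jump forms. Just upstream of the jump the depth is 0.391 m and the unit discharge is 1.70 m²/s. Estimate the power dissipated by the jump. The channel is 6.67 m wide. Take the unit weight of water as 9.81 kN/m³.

V₁ = q/y₁ = 1.70/0.391 = 4.35 m/s. Fr₁ = V₁/√(g·y₁) = 4.35/√(9.81×0.391) = 2.22.
Conjugate-depth relation: y₂/y₁ = ½[√(1 + 8Fr₁²) − 1] = ½[√40.43 − 1] = 2.68.
y₂ = 2.68 × 0.391 = 1.05 m.
Head loss: ΔE = (y₂ − y₁)³/(4y₁y₂) = (1.05 − 0.391)³/(4×0.391×1.05) = 0.283/1.64 = 0.173 m.
Q = q·b = 1.70 × 6.67 = 11.3 m³/s. P = γ·Q·ΔE = 9.81 × 11.3 × 0.173 = 19.2 kW.

P = 19.2 kW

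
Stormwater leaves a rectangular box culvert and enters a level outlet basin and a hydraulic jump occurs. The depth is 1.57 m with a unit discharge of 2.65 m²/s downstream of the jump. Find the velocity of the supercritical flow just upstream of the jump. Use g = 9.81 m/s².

V₂ = q/y₂ = 2.65/1.57 = 1.69 m/s; Fr₂ = V₂/√(g·y₂) = 0.430.
The Bélanger relation is symmetric: y₁/y₂ = ½[√(1 + 8Fr₂²) − 1] = ½[√2.480 − 1] = 0.287.
y₁ = 0.287 × 1.57 = 0.451 m.
V₁ = q/y₁ = 2.65/0.451 = 5.87 m/s.

V₁ = 5.87 m/s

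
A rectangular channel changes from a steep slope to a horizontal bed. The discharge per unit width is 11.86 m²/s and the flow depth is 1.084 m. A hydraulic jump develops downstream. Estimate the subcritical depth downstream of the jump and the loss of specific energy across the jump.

V₁ = q/y₁ = 11.86/1.084 = 10.94 m/s. Fr₁ = V₁/√(g·y₁) = 10.94/√(9.81×1.084) = 3.355.
Conjugate-depth relation: y₂/y₁ = ½[√(1 + 8Fr₁²) − 1] = ½[√91.054 − 1] = 4.271.
y₂ = 4.271 × 1.084 = 4.630 m.
V₂ = q/y₂ = 11.86/4.630 = 2.562 m/s. E₁ = y₁ + V₁²/2g = 7.185 m; E₂ = y₂ + V₂²/2g = 4.964 m. ΔE = E₁ − E₂ = 2.221 m.

y₂ = 4.630 m; ΔE = 2.221 m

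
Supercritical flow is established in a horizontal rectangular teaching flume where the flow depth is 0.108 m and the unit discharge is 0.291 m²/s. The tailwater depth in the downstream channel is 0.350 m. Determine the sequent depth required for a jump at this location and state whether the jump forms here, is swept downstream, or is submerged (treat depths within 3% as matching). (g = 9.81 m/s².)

V₁ = q/y₁ = 0.291/0.108 = 2.69 m/s. Fr₁ = V₁/√(g·y₁) = 2.69/√(9.81×0.108) = 2.62.
Sequent-depth ratio: y₂/y₁ = ½[√(1 + 8Fr₁²) − 1] = ½[√55.82 − 1] = 3.24.
y₂ = 3.24 × 0.108 = 0.349 m.
Tailwater y_tw = 0.350 m: y_tw ≈ y₂, so the jump forms here.

y₂ = 0.349 m; the jump forms here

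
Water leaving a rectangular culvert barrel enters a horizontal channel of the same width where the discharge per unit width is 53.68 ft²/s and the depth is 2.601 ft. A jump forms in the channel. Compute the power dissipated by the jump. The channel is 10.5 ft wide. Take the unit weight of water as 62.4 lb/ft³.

P = 78.67 hp

V₁ = q/y₁ = 53.68/2.601 = 20.64 ft/s. Fr₁ = V₁/√(g·y₁) = 20.64/√(32.2×2.601) = 2.255.
From the momentum equation for a rectangular channel, y₂/y₁ = ½[√(1 + 8Fr₁²) − 1] = ½[√41.685 − 1] = 2.728.
y₂ = 2.728 × 2.601 = 7.096 ft.
V₂ = q/y₂ = 53.68/7.096 = 7.565 ft/s. E₁ = y₁ + V₁²/2g = 9.215 ft; E₂ = y₂ + V₂²/2g = 7.985 ft. ΔE = E₁ − E₂ = 1.230 ft.
Q = q·b = 53.68 × 10.5 = 563.6 cfs. P = γ·Q·ΔE/550 = 62.4 × 563.6 × 1.230 / 550 = 78.67 hp.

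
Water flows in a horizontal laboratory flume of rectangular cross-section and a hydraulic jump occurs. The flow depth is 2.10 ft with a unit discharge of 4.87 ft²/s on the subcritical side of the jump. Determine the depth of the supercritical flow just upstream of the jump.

V₂ = q/y₂ = 4.87/2.10 = 2.32 ft/s; Fr₂ = V₂/√(g·y₂) = 0.282.
The Bélanger relation is symmetric: y₁/y₂ = ½[√(1 + 8Fr₂²) − 1] = ½[√1.636 − 1] = 0.140.
y₁ = 0.140 × 2.10 = 0.293 ft.

y₁ = 0.293 ft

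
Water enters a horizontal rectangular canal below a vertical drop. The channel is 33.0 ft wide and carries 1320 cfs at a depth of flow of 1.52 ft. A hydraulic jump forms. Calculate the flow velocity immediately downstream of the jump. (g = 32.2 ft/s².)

V₂ = 5.43 ft/s

q = Q/b = 1320/33.0 = 40.0 ft²/s; V₁ = q/y₁ = 26.3 ft/s. Fr₁ = V₁/√(g·y₁) = 3.76.
Bélanger equation: y₂/y₁ = ½[√(1 + 8Fr₁²) − 1] = ½[√114.2 − 1] = 4.84.
y₂ = 4.84 × 1.52 = 7.36 ft.
V₂ = q/y₂ = 40.0/7.36 = 5.43 ft/s.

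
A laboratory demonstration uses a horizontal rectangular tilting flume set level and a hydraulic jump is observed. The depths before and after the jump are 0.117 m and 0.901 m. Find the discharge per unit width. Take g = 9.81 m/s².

q = 0.726 m²/s

For a rectangular channel the momentum equation gives q² = ½·g·y₁·y₂·(y₁ + y₂) = ½×9.81×0.117×0.901×1.02 = 0.526.
q = √0.526 = 0.726 m²/s.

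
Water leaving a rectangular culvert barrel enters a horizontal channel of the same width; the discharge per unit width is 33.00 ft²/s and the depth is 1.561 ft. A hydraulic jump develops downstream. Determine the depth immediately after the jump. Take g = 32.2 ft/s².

V₁ = q/y₁ = 33.00/1.561 = 21.14 ft/s. Fr₁ = V₁/√(g·y₁) = 21.14/√(32.2×1.561) = 2.982.
Sequent-depth ratio: y₂/y₁ = ½[√(1 + 8Fr₁²) − 1] = ½[√72.130 − 1] = 3.746.
y₂ = 3.746 × 1.561 = 5.848 ft.

y₂ = 5.848 ft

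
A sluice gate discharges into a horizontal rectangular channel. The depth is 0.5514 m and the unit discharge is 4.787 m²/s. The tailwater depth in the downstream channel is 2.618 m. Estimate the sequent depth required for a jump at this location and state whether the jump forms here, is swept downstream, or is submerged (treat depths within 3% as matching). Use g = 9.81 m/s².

y₂ = 2.648 m; the jump forms here

V₁ = q/y₁ = 4.787/0.5514 = 8.682 m/s. Fr₁ = V₁/√(g·y₁) = 8.682/√(9.81×0.5514) = 3.733.
From the momentum equation for a rectangular channel, y₂/y₁ = ½[√(1 + 8Fr₁²) − 1] = ½[√112.47 − 1] = 4.803.
y₂ = 4.803 × 0.5514 = 2.648 m.
Tailwater y_tw = 2.618 m: y_tw ≈ y₂, so the jump forms here.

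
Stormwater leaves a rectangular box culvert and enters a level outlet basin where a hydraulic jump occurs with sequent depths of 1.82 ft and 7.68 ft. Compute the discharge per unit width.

For a rectangular channel the momentum equation gives q² = ½·g·y₁·y₂·(y₁ + y₂) = ½×32.2×1.82×7.68×9.50 = 2138.
q = √2138 = 46.2 ft²/s.

q = 46.2 ft²/s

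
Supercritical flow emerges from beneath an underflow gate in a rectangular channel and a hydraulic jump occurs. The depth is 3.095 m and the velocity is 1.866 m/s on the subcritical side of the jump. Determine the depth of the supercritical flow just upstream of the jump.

Fr₂ = V₂/√(g·y₂) = 1.866/√(9.81×3.095) = 0.3386.
Applying the sequent-depth relation in reverse, y₁/y₂ = ½[√(1 + 8Fr₂²) − 1] = ½[√1.9175 − 1] = 0.1924.
y₁ = 0.1924 × 3.095 = 0.5954 m.

y₁ = 0.5954 m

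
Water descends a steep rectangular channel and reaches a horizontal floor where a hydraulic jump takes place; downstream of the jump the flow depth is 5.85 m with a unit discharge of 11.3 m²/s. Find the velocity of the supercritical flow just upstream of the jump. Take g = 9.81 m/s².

V₂ = q/y₂ = 11.3/5.85 = 1.93 m/s; Fr₂ = V₂/√(g·y₂) = 0.255.
Applying the sequent-depth relation in reverse, y₁/y₂ = ½[√(1 + 8Fr₂²) − 1] = ½[√1.520 − 1] = 0.116.
y₁ = 0.116 × 5.85 = 0.681 m.
V₁ = q/y₁ = 11.3/0.681 = 16.6 m/s.

V₁ = 16.6 m/s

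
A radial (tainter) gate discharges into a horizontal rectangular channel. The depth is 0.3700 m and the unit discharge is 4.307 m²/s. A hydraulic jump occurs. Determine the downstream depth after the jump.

y₂ = 3.017 m

V₁ = q/y₁ = 4.307/0.3700 = 11.64 m/s. Fr₁ = V₁/√(g·y₁) = 11.64/√(9.81×0.3700) = 6.110.
From the momentum equation for a rectangular channel, y₂/y₁ = ½[√(1 + 8Fr₁²) − 1] = ½[√299.65 − 1] = 8.155.
y₂ = 8.155 × 0.3700 = 3.017 m.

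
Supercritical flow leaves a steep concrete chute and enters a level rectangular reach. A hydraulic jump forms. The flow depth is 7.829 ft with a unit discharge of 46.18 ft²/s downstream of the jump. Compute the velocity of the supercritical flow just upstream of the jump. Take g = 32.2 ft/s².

V₁ = 26.18 ft/s

V₂ = q/y₂ = 46.18/7.829 = 5.899 ft/s; Fr₂ = V₂/√(g·y₂) = 0.3715.
From the momentum equation (using Fr₂), y₁/y₂ = ½[√(1 + 8Fr₂²) − 1] = ½[√2.1041 − 1] = 0.2253.
y₁ = 0.2253 × 7.829 = 1.764 ft.
V₁ = q/y₁ = 46.18/1.764 = 26.18 ft/s.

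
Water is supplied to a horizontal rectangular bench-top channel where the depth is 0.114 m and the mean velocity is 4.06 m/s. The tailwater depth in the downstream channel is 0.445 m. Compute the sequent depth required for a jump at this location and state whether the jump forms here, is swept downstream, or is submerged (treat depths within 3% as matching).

y₂ = 0.565 m; the jump is swept downstream

Fr₁ = V₁/√(g·y₁) = 4.06/√(9.81×0.114) = 3.84.
Bélanger equation: y₂/y₁ = ½[√(1 + 8Fr₁²) − 1] = ½[√118.9 − 1] = 4.95.
y₂ = 4.95 × 0.114 = 0.565 m.
Tailwater y_tw = 0.445 m: y_tw < y₂, so the jump is swept downstream.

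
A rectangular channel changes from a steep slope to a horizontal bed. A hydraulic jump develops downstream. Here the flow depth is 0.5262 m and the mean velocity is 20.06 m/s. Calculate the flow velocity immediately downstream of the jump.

Fr₁ = V₁/√(g·y₁) = 20.06/√(9.81×0.5262) = 8.829.
By Bélanger, y₂/y₁ = ½[√(1 + 8Fr₁²) − 1] = ½[√624.64 − 1] = 12.00.
y₂ = 12.00 × 0.5262 = 6.312 m.
q = V₁·y₁ = 20.06 × 0.5262 = 10.56 m²/s.
V₂ = q/y₂ = 10.56/6.312 = 1.672 m/s.

V₂ = 1.672 m/s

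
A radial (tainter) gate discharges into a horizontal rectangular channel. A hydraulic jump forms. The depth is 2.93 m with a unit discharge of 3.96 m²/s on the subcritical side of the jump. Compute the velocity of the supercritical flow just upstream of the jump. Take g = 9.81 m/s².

V₂ = q/y₂ = 3.96/2.93 = 1.35 m/s; Fr₂ = V₂/√(g·y₂) = 0.252.
Applying the sequent-depth relation in reverse, y₁/y₂ = ½[√(1 + 8Fr₂²) − 1] = ½[√1.508 − 1] = 0.114.
y₁ = 0.114 × 2.93 = 0.334 m.
V₁ = q/y₁ = 3.96/0.334 = 11.8 m/s.

V₁ = 11.8 m/s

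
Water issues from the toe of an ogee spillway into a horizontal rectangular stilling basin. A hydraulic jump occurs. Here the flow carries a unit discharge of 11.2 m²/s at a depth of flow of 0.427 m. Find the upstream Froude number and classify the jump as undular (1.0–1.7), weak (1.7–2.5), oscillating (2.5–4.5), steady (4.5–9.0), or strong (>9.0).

Fr₁ = 12.8; strong jump

V₁ = q/y₁ = 11.2/0.427 = 26.2 m/s. Fr₁ = V₁/√(g·y₁) = 26.2/√(9.81×0.427) = 12.8.
Fr₁ = 12.8 lies in the strong range.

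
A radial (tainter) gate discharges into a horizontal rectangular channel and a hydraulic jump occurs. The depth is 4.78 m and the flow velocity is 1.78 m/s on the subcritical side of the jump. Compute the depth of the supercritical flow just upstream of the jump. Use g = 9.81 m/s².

Fr₂ = V₂/√(g·y₂) = 1.78/√(9.81×4.78) = 0.260.
The Bélanger relation is symmetric: y₁/y₂ = ½[√(1 + 8Fr₂²) − 1] = ½[√1.541 − 1] = 0.121.
y₁ = 0.121 × 4.78 = 0.576 m.

y₁ = 0.576 m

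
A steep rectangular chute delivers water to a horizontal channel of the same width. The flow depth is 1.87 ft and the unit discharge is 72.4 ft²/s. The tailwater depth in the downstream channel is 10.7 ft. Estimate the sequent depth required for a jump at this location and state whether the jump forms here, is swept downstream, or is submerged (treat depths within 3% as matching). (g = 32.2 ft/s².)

V₁ = q/y₁ = 72.4/1.87 = 38.7 ft/s. Fr₁ = V₁/√(g·y₁) = 38.7/√(32.2×1.87) = 4.99.
Conjugate-depth relation: y₂/y₁ = ½[√(1 + 8Fr₁²) − 1] = ½[√200.2 − 1] = 6.57.
y₂ = 6.57 × 1.87 = 12.3 ft.
Tailwater y_tw = 10.7 ft: y_tw < y₂, so the jump is swept downstream.

y₂ = 12.3 ft; the jump is swept downstream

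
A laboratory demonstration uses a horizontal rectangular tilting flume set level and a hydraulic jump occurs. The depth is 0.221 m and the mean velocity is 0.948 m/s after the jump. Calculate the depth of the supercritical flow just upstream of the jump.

Fr₂ = V₂/√(g·y₂) = 0.948/√(9.81×0.221) = 0.644.
From the momentum equation (using Fr₂), y₁/y₂ = ½[√(1 + 8Fr₂²) − 1] = ½[√4.316 − 1] = 0.539.
y₁ = 0.539 × 0.221 = 0.119 m.

y₁ = 0.119 m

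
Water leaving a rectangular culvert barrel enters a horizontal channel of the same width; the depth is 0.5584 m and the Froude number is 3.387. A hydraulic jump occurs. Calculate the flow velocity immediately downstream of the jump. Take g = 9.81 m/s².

Fr₁ = 3.387 (given).
Conjugate-depth relation: y₂/y₁ = ½[√(1 + 8Fr₁²) − 1] = ½[√92.774 − 1] = 4.316.
y₂ = 4.316 × 0.5584 = 2.410 m.
V₁ = Fr₁·√(g·y₁) = 3.387×√(9.81×0.5584) = 7.927 m/s; q = V₁·y₁ = 4.427 m²/s.
V₂ = q/y₂ = 4.427/2.410 = 1.837 m/s.

V₂ = 1.837 m/s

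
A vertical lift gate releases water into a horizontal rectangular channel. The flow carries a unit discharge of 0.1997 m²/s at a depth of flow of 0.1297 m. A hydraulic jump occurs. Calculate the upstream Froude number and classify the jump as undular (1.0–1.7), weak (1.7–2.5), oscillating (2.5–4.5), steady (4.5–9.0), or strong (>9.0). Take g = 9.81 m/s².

V₁ = q/y₁ = 0.1997/0.1297 = 1.540 m/s. Fr₁ = V₁/√(g·y₁) = 1.540/√(9.81×0.1297) = 1.365.
Fr₁ = 1.365 lies in the undular range.

Fr₁ = 1.365; undular jump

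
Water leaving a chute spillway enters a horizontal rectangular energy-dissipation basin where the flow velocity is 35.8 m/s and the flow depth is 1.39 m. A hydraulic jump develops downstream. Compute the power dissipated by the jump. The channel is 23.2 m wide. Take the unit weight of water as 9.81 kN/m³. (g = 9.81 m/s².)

Fr₁ = V₁/√(g·y₁) = 35.8/√(9.81×1.39) = 9.69.
Conjugate-depth relation: y₂/y₁ = ½[√(1 + 8Fr₁²) − 1] = ½[√752.9 − 1] = 13.2.
y₂ = 13.2 × 1.39 = 18.4 m.
q = V₁·y₁ = 35.8 × 1.39 = 49.8 m²/s. V₂ = q/y₂ = 49.8/18.4 = 2.71 m/s. E₁ = y₁ + V₁²/2g = 66.7 m; E₂ = y₂ + V₂²/2g = 18.7 m. ΔE = E₁ − E₂ = 48.0 m.
Q = q·b = 49.8 × 23.2 = 1154 m³/s. P = γ·Q·ΔE = 9.81 × 1154 × 48.0 = 543213 kW.

P = 543213 kW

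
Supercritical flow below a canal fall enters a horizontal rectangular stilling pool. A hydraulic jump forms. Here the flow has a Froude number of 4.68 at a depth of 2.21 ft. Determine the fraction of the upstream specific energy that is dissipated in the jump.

Fr₁ = 4.68 (given).
By Bélanger, y₂/y₁ = ½[√(1 + 8Fr₁²) − 1] = ½[√176.2 − 1] = 6.14.
y₂ = 6.14 × 2.21 = 13.6 ft.
E₁ = y₁(1 + Fr₁²/2) = 2.21×(1 + 4.68²/2) = 26.4 ft. ΔE = (y₂ − y₁)³/(4y₁y₂) = 12.2 ft. ΔE/E₁ = 12.2/26.4 = 0.462.

ΔE/E₁ = 0.462 (46.2%)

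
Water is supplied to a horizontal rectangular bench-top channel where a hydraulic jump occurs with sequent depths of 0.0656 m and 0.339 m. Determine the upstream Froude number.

Fr₁ = 3.99

For a rectangular channel the momentum equation gives q² = ½·g·y₁·y₂·(y₁ + y₂) = ½×9.81×0.0656×0.339×0.405 = 0.0441.
q = √0.0441 = 0.210 m²/s.
V₁ = q/y₁ = 3.20 m/s; Fr₁ = V₁/√(g·y₁) = 3.99.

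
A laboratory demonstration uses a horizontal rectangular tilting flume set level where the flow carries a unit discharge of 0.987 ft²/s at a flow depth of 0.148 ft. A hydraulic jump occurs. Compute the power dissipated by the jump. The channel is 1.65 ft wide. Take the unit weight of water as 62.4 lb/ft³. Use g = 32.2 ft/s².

P = 0.0411 hp

V₁ = q/y₁ = 0.987/0.148 = 6.67 ft/s. Fr₁ = V₁/√(g·y₁) = 6.67/√(32.2×0.148) = 3.05.
By Bélanger, y₂/y₁ = ½[√(1 + 8Fr₁²) − 1] = ½[√75.66 − 1] = 3.85.
y₂ = 3.85 × 0.148 = 0.570 ft.
Head loss: ΔE = (y₂ − y₁)³/(4y₁y₂) = (0.570 − 0.148)³/(4×0.148×0.570) = 0.0750/0.337 = 0.222 ft.
Q = q·b = 0.987 × 1.65 = 1.63 cfs. P = γ·Q·ΔE/550 = 62.4 × 1.63 × 0.222 / 550 = 0.0411 hp.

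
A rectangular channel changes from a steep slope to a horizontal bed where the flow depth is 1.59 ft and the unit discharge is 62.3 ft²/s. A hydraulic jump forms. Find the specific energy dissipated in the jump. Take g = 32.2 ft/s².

ΔE = 13.4 ft

V₁ = q/y₁ = 62.3/1.59 = 39.2 ft/s. Fr₁ = V₁/√(g·y₁) = 39.2/√(32.2×1.59) = 5.48.
Bélanger equation: y₂/y₁ = ½[√(1 + 8Fr₁²) − 1] = ½[√240.9 − 1] = 7.26.
y₂ = 7.26 × 1.59 = 11.5 ft.
V₂ = q/y₂ = 62.3/11.5 = 5.40 ft/s. E₁ = y₁ + V₁²/2g = 25.4 ft; E₂ = y₂ + V₂²/2g = 12.0 ft. ΔE = E₁ − E₂ = 13.4 ft.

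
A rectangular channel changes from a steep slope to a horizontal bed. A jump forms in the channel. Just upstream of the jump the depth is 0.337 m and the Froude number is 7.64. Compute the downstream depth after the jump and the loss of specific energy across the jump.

Fr₁ = 7.64 (given).
Sequent-depth ratio: y₂/y₁ = ½[√(1 + 8Fr₁²) − 1] = ½[√468.0 − 1] = 10.3.
y₂ = 10.3 × 0.337 = 3.48 m.
V₁ = Fr₁·√(g·y₁) = 7.64×√(9.81×0.337) = 13.9 m/s; q = V₁·y₁ = 4.68 m²/s. V₂ = q/y₂ = 4.68/3.48 = 1.35 m/s. E₁ = y₁ + V₁²/2g = 10.2 m; E₂ = y₂ + V₂²/2g = 3.57 m. ΔE = E₁ − E₂ = 6.60 m.

y₂ = 3.48 m; ΔE = 6.60 m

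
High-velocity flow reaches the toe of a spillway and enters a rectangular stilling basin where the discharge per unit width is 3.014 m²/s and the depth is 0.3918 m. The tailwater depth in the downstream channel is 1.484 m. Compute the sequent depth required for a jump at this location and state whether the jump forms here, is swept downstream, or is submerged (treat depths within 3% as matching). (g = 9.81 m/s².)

V₁ = q/y₁ = 3.014/0.3918 = 7.693 m/s. Fr₁ = V₁/√(g·y₁) = 7.693/√(9.81×0.3918) = 3.924.
Bélanger equation: y₂/y₁ = ½[√(1 + 8Fr₁²) − 1] = ½[√124.17 − 1] = 5.072.
y₂ = 5.072 × 0.3918 = 1.987 m.
Tailwater y_tw = 1.484 m: y_tw < y₂, so the jump is swept downstream.

y₂ = 1.987 m; the jump is swept downstream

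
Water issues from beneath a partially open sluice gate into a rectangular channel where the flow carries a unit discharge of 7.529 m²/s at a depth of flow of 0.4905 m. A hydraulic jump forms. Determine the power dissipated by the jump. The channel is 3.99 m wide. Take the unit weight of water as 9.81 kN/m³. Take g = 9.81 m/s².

V₁ = q/y₁ = 7.529/0.4905 = 15.35 m/s. Fr₁ = V₁/√(g·y₁) = 15.35/√(9.81×0.4905) = 6.998.
Bélanger equation: y₂/y₁ = ½[√(1 + 8Fr₁²) − 1] = ½[√392.72 − 1] = 9.409.
y₂ = 9.409 × 0.4905 = 4.615 m.
V₂ = q/y₂ = 7.529/4.615 = 1.631 m/s. E₁ = y₁ + V₁²/2g = 12.50 m; E₂ = y₂ + V₂²/2g = 4.751 m. ΔE = E₁ − E₂ = 7.749 m.
Q = q·b = 7.529 × 3.99 = 30.04 m³/s. P = γ·Q·ΔE = 9.81 × 30.04 × 7.749 = 2284 kW.

P = 2284 kW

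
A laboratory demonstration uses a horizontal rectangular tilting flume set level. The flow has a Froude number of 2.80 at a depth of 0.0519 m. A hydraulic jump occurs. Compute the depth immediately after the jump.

Fr₁ = 2.80 (given).
By Bélanger, y₂/y₁ = ½[√(1 + 8Fr₁²) − 1] = ½[√63.72 − 1] = 3.49.
y₂ = 3.49 × 0.0519 = 0.181 m.

y₂ = 0.181 m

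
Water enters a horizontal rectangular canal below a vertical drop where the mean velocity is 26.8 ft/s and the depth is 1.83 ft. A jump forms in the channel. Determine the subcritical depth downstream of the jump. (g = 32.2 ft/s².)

y₂ = 8.17 ft

Fr₁ = V₁/√(g·y₁) = 26.8/√(32.2×1.83) = 3.49.
From the momentum equation for a rectangular channel, y₂/y₁ = ½[√(1 + 8Fr₁²) − 1] = ½[√98.51 − 1] = 4.46.
y₂ = 4.46 × 1.83 = 8.17 ft.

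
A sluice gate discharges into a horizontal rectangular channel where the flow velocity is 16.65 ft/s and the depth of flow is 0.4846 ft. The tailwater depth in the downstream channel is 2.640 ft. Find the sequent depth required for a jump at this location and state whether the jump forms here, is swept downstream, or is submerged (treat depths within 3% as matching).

Fr₁ = V₁/√(g·y₁) = 16.65/√(32.2×0.4846) = 4.215.
By Bélanger, y₂/y₁ = ½[√(1 + 8Fr₁²) − 1] = ½[√143.13 − 1] = 5.482.
y₂ = 5.482 × 0.4846 = 2.656 ft.
Tailwater y_tw = 2.640 ft: y_tw ≈ y₂, so the jump forms here.

y₂ = 2.656 ft; the jump forms here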